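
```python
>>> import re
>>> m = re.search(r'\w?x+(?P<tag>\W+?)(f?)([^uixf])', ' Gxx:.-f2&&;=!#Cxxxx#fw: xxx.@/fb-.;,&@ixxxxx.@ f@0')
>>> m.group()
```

Lazy quantifiers expand one character at a time until the remainder of the pattern can match.
The match spans [1:6] → 'Gxx:.'.

'Gxx:.'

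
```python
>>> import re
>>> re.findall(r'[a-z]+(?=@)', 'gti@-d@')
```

['gti', 'd']

The `(?=…)`/`(?<=…)` assertion just peeks at neighbouring text; it doesn't advance the match position.
Matches: at [0:3] → 'gti'; at [5:6] → 'd'.
With no groups in the pattern, `findall` gives back each whole match — 2 here.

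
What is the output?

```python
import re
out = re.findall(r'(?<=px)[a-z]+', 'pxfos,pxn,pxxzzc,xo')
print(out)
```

['fos', 'n', 'xzzc']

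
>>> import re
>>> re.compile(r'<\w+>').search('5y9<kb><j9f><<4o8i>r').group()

`search` walks the string left to right and returns the first match it finds.
The match spans [3:7] → '<kb>'.

'<kb>'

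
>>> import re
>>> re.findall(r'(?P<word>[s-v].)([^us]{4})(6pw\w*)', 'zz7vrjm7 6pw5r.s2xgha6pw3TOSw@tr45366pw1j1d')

This matches a character in [s-v], then any character (captured as 'word'); then exactly 4 of any character except [us] (captured); then the literal '6pw', then zero or more of a word character (captured).
With 3 capturing groups, `findall` returns a 3-tuple per match.

[('vr', 'jm7 ', '6pw5r'), ('s2', 'xgha', '6pw3TOSw'), ('tr', '4536', '6pw1j1d')]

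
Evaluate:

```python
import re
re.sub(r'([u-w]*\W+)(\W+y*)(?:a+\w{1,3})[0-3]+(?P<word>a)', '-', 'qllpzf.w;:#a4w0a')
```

This matches zero or more of a character in [u-w], then one or more of a non-word character (captured); then one or more of a non-word character, then zero or more of a literal 'y' (captured); then one or more of a literal 'a', then 1 to 3 of a word character (non-capturing group); then one or more of a character in [0-3]; then a literal 'a' (captured as 'word').
Matches: at [7:16] → 'w;:#a4w0a'.
`sub` substitutes '-' at each match site.

'qllpzf.-'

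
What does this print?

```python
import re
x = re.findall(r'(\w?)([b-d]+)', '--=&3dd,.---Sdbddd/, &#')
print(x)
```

Pattern: optionally a word character (captured); then one or more of a character in [b-d] (captured).
2 groups means each result is a tuple of 2 captured strings — 2 here.

[('3', 'dd'), ('S', 'dbddd')]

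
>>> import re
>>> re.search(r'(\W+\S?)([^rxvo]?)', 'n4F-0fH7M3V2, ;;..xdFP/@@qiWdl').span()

(3, 6)

The pattern matches one or more of a non-word character, then optionally a non-whitespace character (captured); then optionally any character except [rxvo] (captured).
`re.search` scans for the first position where the pattern succeeds.
The match spans [3:6] → '-0f'.
Captured: group 1 = '-0', group 2 = 'f'.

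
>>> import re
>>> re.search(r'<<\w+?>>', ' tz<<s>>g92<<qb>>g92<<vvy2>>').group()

'<<s>>'

`re.search` scans for the first position where the pattern succeeds.
The match spans [3:8] → '<<s>>'.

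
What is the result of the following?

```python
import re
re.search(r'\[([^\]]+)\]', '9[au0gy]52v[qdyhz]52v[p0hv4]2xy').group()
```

The match spans [1:8] → '[au0gy]'.

'[au0gy]'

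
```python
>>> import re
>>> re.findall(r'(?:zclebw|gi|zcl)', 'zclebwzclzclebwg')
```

Branches in `(...|...)` are attempted left-to-right; the first branch that allows the whole pattern to succeed is taken.
Matches: at [0:6] → 'zclebw'; at [6:9] → 'zcl'; at [9:15] → 'zclebw'.
`findall` yields the raw match text (3 of them) because the pattern has no groups.

['zclebw', 'zcl', 'zclebw']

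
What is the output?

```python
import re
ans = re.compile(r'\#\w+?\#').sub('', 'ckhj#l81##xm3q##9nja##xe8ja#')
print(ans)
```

ckhj

Matches: at [4:9] → '#l81#'; at [9:15] → '#xm3q#'; at [15:21] → '#9nja#'; at [21:28] → '#xe8ja#'.
Each match is replaced by ''.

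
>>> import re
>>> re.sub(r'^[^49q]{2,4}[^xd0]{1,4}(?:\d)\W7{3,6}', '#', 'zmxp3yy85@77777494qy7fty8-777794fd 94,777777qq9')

'#494qy7fty8-777794fd 94,777777qq9'

This matches anchored at the start of the string; then 2 to 4 of any character except [49q], then 1 to 4 of any character except [xd0]; then a digit (non-capturing group); then a non-word character, then 3 to 6 of the literal '7'.
Matches: at [0:15] → 'zmxp3yy85@77777'.
`sub` substitutes '#' at each match site.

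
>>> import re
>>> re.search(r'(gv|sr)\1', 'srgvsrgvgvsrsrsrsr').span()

(6, 10)

`\1` has to match the exact text group 1 already captured.
`search` walks the string left to right and returns the first match it finds.
The match spans [6:10] → 'gvgv'.
Captured: group 1 = 'gv'.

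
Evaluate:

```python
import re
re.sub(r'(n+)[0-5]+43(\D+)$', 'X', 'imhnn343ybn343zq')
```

'imhnn343ybX'

Each match is replaced by 'X'.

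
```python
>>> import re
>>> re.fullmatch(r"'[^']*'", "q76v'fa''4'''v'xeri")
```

None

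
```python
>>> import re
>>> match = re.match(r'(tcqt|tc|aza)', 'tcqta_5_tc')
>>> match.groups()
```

The regex engine tests alternatives in the order written; an earlier branch that matches wins even if a later one would match more.
`re.match` only tries the pattern at the start of the string.
The match spans [0:4] → 'tcqt'.
Captured: group 1 = 'tcqt'.

('tcqt',)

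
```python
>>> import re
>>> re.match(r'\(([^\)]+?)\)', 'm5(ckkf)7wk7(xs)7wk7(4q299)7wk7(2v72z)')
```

None

`match` is anchored at position 0; if the pattern doesn't fit there, it returns None.
Here the string doesn't start with a match, so the call returns None.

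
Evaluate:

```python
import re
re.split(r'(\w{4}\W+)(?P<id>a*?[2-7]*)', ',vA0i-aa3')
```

This matches exactly 4 of a word character, then one or more of a non-word character (captured); then zero or more of the literal 'a' (lazy), then zero or more of a character in [2-7] (captured as 'id').
A non-greedy quantifier consumes as few characters as it can — just enough that the remainder of the pattern still matches from where it stops; whatever follows it matches normally.
Matches to split on: at [1:6] → 'vA0i-'.
The group in the pattern means `split` returns the separators' captures alongside the pieces.

[',', 'vA0i-', '', 'aa3']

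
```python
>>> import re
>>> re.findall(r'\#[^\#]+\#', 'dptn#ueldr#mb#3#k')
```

['#ueldr#', '#3#']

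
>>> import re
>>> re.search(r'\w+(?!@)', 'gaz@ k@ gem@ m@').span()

(0, 2)

The negative lookahead/lookbehind blocks any match where the forbidden context is present.
`re.search` scans for the first position where the pattern succeeds.
The match spans [0:2] → 'ga'.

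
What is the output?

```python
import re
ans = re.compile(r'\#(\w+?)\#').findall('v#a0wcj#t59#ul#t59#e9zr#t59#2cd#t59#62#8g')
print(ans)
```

['a0wcj', 'ul', 'e9zr', '2cd', '62']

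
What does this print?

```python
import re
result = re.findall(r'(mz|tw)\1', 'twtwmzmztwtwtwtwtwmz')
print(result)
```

A backreference is literal: `\1` must see the identical characters the first group matched.
Scanning left to right: at [0:4] match 'twtw', group 1 = 'tw'; at [4:8] match 'mzmz', group 1 = 'mz'; at [8:12] match 'twtw', group 1 = 'tw'; at [12:16] match 'twtw', group 1 = 'tw'.
`findall` collects group 1 from each match (4 total).

['tw', 'mz', 'tw', 'tw']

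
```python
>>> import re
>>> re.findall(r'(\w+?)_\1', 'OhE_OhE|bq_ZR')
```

['OhE']

`\1` is not a pattern — it's the concrete string captured by group 1, re-applied verbatim.
Because there's exactly one group, `findall` drops the full match and keeps group 1 from the one hit.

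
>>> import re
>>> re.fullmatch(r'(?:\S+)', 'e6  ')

None

`fullmatch` succeeds only if the pattern covers the string from start to end.
Here the string isn't matched end-to-end, so the call returns None.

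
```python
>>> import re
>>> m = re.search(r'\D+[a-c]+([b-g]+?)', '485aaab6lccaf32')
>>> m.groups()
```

('b',)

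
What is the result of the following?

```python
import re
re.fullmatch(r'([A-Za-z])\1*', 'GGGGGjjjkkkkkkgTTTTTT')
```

None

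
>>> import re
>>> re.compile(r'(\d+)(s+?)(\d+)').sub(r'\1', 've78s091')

Pattern: one or more of a digit (captured); then one or more of a literal 's' (lazy) (captured); then one or more of a digit (captured).
Matches: at [2:8] → '78s091'.
Each match is replaced using the text its own group 1 captured.

've78'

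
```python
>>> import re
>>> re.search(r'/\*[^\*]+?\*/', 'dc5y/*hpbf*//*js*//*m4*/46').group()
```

The match spans [4:12] → '/*hpbf*/'.

'/*hpbf*/'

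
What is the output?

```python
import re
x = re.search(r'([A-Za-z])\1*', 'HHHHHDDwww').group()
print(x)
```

HHHHH

`\1` is not a pattern — it's the concrete string captured by group 1, re-applied verbatim.
The match spans [0:5] → 'HHHHH'.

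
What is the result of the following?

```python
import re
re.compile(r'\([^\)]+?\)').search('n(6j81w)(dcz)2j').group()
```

'(6j81w)'

`search` walks the string left to right and returns the first match it finds.
The match spans [1:8] → '(6j81w)'.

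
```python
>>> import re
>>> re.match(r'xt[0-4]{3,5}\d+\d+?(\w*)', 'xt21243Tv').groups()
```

('Tv',)

The pattern matches the literal 'xt', then 3 to 5 of a character in [0-4]; then one or more of a digit, then one or more of a digit (lazy); then zero or more of a word character (captured).
With `match`, the pattern is implicitly anchored at the beginning.
The match spans [0:9] → 'xt21243Tv'.
Captured: group 1 = 'Tv'.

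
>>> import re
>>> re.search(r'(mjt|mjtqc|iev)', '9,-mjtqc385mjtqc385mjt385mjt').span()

The regex engine tests alternatives in the order written; an earlier branch that matches wins even if a later one would match more.
`re.search` scans for the first position where the pattern succeeds.
The match spans [3:6] → 'mjt'.
Captured: group 1 = 'mjt'.

(3, 6)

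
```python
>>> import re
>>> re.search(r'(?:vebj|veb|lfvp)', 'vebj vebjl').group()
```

Alternation tries branches left to right and keeps the first one that lets the overall match succeed at that position.
The match spans [0:4] → 'vebj'.

'vebj'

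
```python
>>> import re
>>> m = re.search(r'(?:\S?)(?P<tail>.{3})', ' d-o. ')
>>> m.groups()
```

(' d-',)

The match spans [0:3] → ' d-'.
Captured: group 1 = ' d-'.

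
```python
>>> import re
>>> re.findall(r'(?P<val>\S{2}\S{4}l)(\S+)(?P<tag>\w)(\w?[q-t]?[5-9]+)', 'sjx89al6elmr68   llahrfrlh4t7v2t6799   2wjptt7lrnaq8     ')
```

[('sjx89al', '6elmr', '6', '8'), ('lahrfrl', 'h4t7v2t67', '9', '9'), ('wjptt7l', 'rna', 'q', '8')]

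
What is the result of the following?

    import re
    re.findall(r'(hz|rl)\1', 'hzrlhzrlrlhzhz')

['rl', 'hz']

After group 1 captures some text, `\1` only succeeds where that same text appears again.
Because there's exactly one group, `findall` drops the full match and keeps group 1 from each hit.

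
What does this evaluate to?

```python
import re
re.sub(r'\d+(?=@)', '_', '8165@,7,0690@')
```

'_@,7,_@'

The lookaround is zero-width — it requires the adjacent text to match without consuming it, so the asserted text isn't part of the match.
Matches: at [0:4] → '8165'; at [8:12] → '0690'.
Every occurrence is swapped for '_'.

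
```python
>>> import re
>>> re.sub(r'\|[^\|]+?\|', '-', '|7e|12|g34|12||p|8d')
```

'-12-12|-8d'

Matches: at [0:4] → '|7e|'; at [6:11] → '|g34|'; at [14:17] → '|p|'.
Every occurrence is swapped for '-'.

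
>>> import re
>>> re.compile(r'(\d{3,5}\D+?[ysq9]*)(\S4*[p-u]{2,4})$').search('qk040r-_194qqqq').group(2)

'qqq'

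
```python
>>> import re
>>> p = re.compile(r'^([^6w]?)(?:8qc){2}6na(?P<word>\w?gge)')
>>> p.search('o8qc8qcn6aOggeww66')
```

Pattern: anchored at the start of the string; then optionally any character except [6w] (captured); then the literal '8qc' repeated 2 times, then the literal '6na'; then optionally a word character, then the literal 'gge' (captured as 'word').
`re.search` tries every starting position until one works.
Here the pattern never matches, so the call returns None.

None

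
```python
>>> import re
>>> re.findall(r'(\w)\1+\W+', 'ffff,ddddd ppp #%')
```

['f', 'd', 'p']

After group 1 captures some text, `\1` only succeeds where that same text appears again.
Scanning left to right: at [0:5] match 'ffff,', group 1 = 'f'; at [5:11] match 'ddddd ', group 1 = 'd'; at [11:17] match 'ppp #%', group 1 = 'p'.
One capturing group, so `findall` returns just the captured substring from each match — 3 in all.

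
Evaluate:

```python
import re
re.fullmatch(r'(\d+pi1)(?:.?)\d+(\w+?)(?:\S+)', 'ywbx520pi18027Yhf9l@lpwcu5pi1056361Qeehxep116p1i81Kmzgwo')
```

None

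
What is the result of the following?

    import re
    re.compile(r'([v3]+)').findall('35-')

['3']

Pattern: one or more of one of [v3] (captured).
Walking the string: at [0:1] match '3', group 1 = '3'.
`findall` collects group 1 from the one match (1 total).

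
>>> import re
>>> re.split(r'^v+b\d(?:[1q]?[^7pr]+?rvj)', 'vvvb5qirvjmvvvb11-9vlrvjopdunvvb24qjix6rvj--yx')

The pattern matches anchored at the start of the string; then one or more of the literal 'v', then a literal 'b', then a digit; then optionally one of [1q], then one or more of any character except [7pr] (lazy), then the literal 'rvj' (non-capturing group).
Matches to split on: at [0:10] → 'vvvb5qirvj'.
The string is cut at each match, leaving 2 pieces.

['', 'mvvvb11-9vlrvjopdunvvb24qjix6rvj--yx']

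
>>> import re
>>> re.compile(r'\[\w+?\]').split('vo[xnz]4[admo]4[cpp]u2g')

['vo', '4', '4', 'u2g']

Matches to split on: at [2:7] → '[xnz]'; at [8:14] → '[admo]'; at [15:20] → '[cpp]'.
Splitting on the pattern gives 4 pieces.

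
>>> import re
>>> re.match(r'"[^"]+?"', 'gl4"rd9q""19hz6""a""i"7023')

`re.match` only tries the pattern at the start of the string.
Here the string doesn't start with a match, so the call returns None.

None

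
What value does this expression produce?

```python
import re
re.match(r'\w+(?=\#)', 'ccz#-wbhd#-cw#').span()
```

The lookaround is zero-width — it requires the adjacent text to match without consuming it, so the asserted text isn't part of the match.
With `match`, the pattern is implicitly anchored at the beginning.
The match spans [0:3] → 'ccz'.

(0, 3)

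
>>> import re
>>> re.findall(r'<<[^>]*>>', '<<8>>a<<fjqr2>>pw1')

Walking the string: at [0:5] → '<<8>>'; at [6:15] → '<<fjqr2>>'.
With no groups in the pattern, `findall` gives back each whole match — 2 here.

['<<8>>', '<<fjqr2>>']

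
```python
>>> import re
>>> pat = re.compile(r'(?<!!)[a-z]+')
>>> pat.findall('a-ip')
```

Because the assertion is negative and zero-width, positions next to the forbidden text are skipped.
`findall` yields the raw match text (2 of them) because the pattern has no groups.

['a', 'ip']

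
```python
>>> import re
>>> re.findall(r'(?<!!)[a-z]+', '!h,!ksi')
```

['si']

The negative lookaround is zero-width — it rules out positions where the adjacent text would match, without consuming anything.
Scanning left to right: at [5:7] → 'si'.
`findall` yields the raw match text (1 of them) because the pattern has no groups.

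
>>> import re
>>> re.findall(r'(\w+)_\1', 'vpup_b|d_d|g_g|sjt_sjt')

['d', 'g', 'sjt']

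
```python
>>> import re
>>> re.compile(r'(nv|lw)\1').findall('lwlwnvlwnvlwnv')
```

['lw']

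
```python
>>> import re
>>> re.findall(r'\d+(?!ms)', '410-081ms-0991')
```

['410', '08', '0991']

A negative assertion filters positions out without eating any characters.
`findall` yields the raw match text (3 of them) because the pattern has no groups.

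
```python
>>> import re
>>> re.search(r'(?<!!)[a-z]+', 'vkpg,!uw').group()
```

'vkpg'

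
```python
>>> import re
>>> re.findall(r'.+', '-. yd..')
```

With no groups in the pattern, `findall` gives back each whole match — 1 here.

['-. yd..']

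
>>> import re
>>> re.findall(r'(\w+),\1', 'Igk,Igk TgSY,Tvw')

A backreference is literal: `\1` must see the identical characters the first group matched.
One capturing group, so `findall` returns just the captured substring from the one match — 1 in all.

['Igk']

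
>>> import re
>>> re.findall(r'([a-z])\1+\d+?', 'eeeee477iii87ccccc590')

['e', 'i', 'c']

After group 1 captures some text, `\1` only succeeds where that same text appears again.
Walking the string: at [0:6] match 'eeeee4', group 1 = 'e'; at [8:12] match 'iii8', group 1 = 'i'; at [13:19] match 'ccccc5', group 1 = 'c'.
Because there's exactly one group, `findall` drops the full match and keeps group 1 from each hit.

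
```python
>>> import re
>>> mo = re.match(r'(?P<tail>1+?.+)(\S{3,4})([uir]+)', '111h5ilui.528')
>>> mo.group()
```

The pattern matches one or more of a literal '1' (lazy), then one or more of any character (captured as 'tail'); then 3 to 4 of a non-whitespace character (captured); then one or more of one of [uir] (captured).
With `match`, the pattern is implicitly anchored at the beginning.
The match spans [0:9] → '111h5ilui'.
Captured: group 1 = '111h5', group 2 = 'ilu', group 3 = 'i'.

'111h5ilui'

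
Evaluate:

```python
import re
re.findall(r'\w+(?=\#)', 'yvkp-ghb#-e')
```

['ghb']

Because the assertion is zero-width, the text it checks is not consumed and won't appear in the result.
Matches: at [5:8] → 'ghb'.
`findall` yields the raw match text (1 of them) because the pattern has no groups.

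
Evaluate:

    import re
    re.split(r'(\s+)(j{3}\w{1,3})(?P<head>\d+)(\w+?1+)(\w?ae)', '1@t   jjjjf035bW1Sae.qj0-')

['1@t', '   ', 'jjjjf0', '35', 'bW1', 'Sae', '.qj0-']

Pattern: one or more of whitespace (captured); then exactly 3 of the literal 'j', then 1 to 3 of a word character (captured); then one or more of a digit (captured as 'head'); then one or more of a word character (lazy), then one or more of the literal '1' (captured); then optionally a word character, then the literal 'ae' (captured).
Matches to split on: at [3:20] → '   jjjjf035bW1Sae'.
`re.split` interleaves the captured-group text with the surrounding fragments.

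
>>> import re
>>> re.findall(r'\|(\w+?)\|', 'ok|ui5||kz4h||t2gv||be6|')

['ui5', 'kz4h', 't2gv', 'be6']

Matches: at [2:7] match '|ui5|', group 1 = 'ui5'; at [7:13] match '|kz4h|', group 1 = 'kz4h'; at [13:19] match '|t2gv|', group 1 = 't2gv'; at [19:24] match '|be6|', group 1 = 'be6'.
Because there's exactly one group, `findall` drops the full match and keeps group 1 from each hit.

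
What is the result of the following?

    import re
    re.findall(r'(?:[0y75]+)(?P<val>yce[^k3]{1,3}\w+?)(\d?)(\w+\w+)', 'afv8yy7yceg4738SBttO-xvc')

This matches one or more of one of [0y75] (non-capturing group); then the literal 'yce', then 1 to 3 of any character except [k3], then one or more of a word character (lazy) (captured as 'val'); then optionally a digit (captured); then one or more of a word character, then one or more of a word character (captured).
Matches: at [4:20] match 'yy7yceg4738SBttO', groups = ('yceg473', '8', 'SBttO').
Multiple groups make `findall` return tuples — one 3-tuple for the one match.

[('yceg473', '8', 'SBttO')]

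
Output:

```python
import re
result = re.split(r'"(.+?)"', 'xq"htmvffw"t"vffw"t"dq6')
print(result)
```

['xq', 'htmvffw', 't', 'vffw', 't"dq6']

Matches to split on: at [2:11] → '"htmvffw"'; at [12:18] → '"vffw"'.
With a capturing group present, the delimiter's captured portion is kept in the result list.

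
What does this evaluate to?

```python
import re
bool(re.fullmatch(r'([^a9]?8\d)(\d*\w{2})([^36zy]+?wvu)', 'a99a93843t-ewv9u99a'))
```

False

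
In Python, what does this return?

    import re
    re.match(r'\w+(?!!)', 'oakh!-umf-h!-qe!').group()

'oak'

A negative assertion filters positions out without eating any characters.
`re.match` won't scan ahead — the pattern has to work from the very first character.
The match spans [0:3] → 'oak'.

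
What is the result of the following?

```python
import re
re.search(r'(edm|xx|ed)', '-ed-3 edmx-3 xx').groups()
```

('ed',)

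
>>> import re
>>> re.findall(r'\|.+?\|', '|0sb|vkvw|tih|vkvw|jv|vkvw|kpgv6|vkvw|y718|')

['|0sb|', '|tih|', '|jv|', '|kpgv6|', '|y718|']

Lazy quantifiers expand one character at a time until the remainder of the pattern can match.
Scanning left to right: at [0:5] → '|0sb|'; at [9:14] → '|tih|'; at [18:22] → '|jv|'; at [26:33] → '|kpgv6|'; at [37:43] → '|y718|'.
Since nothing is captured, `findall` lists the 5 matched substrings directly.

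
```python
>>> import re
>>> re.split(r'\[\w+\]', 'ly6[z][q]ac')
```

['ly6', '', 'ac']

Matches to split on: at [3:6] → '[z]'; at [6:9] → '[q]'.
Each match becomes a cut point; 3 segments remain.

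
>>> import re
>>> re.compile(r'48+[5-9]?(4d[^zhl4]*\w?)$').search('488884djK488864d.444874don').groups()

The match spans [19:26] → '4874don'.
Captured: group 1 = '4don'.

('4don',)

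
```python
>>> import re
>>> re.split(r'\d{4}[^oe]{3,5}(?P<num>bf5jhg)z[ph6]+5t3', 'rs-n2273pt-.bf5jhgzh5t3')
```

['rs-n', 'bf5jhg', '']

This matches exactly 4 of a digit, then 3 to 5 of any character except [oe]; then the literal 'bf5', then the literal 'j', then the literal 'hg' (captured as 'num'); then a literal 'z', then one or more of one of [ph6], then the literal '5t3'.
With a capturing group present, the delimiter's captured portion is kept in the result list.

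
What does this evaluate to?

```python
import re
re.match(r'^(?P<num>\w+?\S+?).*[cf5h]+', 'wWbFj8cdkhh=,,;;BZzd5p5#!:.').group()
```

'wWbFj8cdkhh=,,;;BZzd5p5'

This matches anchored at the start of the string; then one or more of a word character (lazy), then one or more of a non-whitespace character (lazy) (captured as 'num'); then zero or more of any character, then one or more of one of [cf5h].
With `match`, the pattern is implicitly anchored at the beginning.
The match spans [0:23] → 'wWbFj8cdkhh=,,;;BZzd5p5'.
Captured: group 1 = 'wW'.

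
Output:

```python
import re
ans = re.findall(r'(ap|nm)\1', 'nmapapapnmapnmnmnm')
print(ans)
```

['ap', 'nm']

`\1` is not a pattern — it's the concrete string captured by group 1, re-applied verbatim.
Matches: at [2:6] match 'apap', group 1 = 'ap'; at [12:16] match 'nmnm', group 1 = 'nm'.
Because there's exactly one group, `findall` drops the full match and keeps group 1 from each hit.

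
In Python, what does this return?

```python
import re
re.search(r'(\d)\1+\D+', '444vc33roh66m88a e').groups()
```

('4',)

The match spans [0:5] → '444vc'.
Captured: group 1 = '4'.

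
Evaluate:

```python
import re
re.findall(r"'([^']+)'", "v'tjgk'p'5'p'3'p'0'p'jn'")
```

['tjgk', '5', '3', '0', 'jn']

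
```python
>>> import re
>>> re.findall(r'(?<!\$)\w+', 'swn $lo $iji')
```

A negative assertion filters positions out without eating any characters.
Scanning left to right: at [0:3] → 'swn'; at [6:7] → 'o'; at [10:12] → 'ji'.
No capturing groups, so `findall` returns the 3 full match strings.

['swn', 'o', 'ji']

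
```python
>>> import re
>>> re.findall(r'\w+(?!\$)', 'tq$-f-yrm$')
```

A negative assertion filters positions out without eating any characters.
Walking the string: at [0:1] → 't'; at [4:5] → 'f'; at [6:8] → 'yr'.
Since nothing is captured, `findall` lists the 3 matched substrings directly.

['t', 'f', 'yr']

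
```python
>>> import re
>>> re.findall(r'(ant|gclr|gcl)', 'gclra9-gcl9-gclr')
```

The regex engine tests alternatives in the order written; an earlier branch that matches wins even if a later one would match more.
With a single group, `findall` returns only what that group captured — 3 items.

['gclr', 'gcl', 'gclr']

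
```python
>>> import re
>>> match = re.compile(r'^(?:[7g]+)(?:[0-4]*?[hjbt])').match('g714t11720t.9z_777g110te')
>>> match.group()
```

The pattern matches anchored at the start of the string; then one or more of one of [7g] (non-capturing group); then zero or more of a character in [0-4] (lazy), then one of [hjbt] (non-capturing group).
With `match`, the pattern is implicitly anchored at the beginning.
The match spans [0:5] → 'g714t'.

'g714t'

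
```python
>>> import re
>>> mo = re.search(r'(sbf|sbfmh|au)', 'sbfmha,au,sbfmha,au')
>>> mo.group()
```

Alternation tries branches left to right and keeps the first one that lets the overall match succeed at that position.
`re.search` tries every starting position until one works.
The match spans [0:3] → 'sbf'.
Captured: group 1 = 'sbf'.

'sbf'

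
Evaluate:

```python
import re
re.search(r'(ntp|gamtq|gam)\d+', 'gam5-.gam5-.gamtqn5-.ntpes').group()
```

`re.search` scans for the first position where the pattern succeeds.
The match spans [0:4] → 'gam5'.
Captured: group 1 = 'gam'.

'gam5'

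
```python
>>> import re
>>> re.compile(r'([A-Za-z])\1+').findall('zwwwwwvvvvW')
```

['w', 'v']

`\1` has to match the exact text group 1 already captured.
Matches: at [1:6] match 'wwwww', group 1 = 'w'; at [6:10] match 'vvvv', group 1 = 'v'.
With a single group, `findall` returns only what that group captured — 2 items.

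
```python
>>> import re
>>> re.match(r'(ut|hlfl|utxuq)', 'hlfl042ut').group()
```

'hlfl'

`match` is anchored at position 0; if the pattern doesn't fit there, it returns None.
The match spans [0:4] → 'hlfl'.
Captured: group 1 = 'hlfl'.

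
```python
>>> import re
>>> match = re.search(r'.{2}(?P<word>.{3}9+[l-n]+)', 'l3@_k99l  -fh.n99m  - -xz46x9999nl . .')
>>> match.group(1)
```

Pattern: exactly 2 of any character; then exactly 3 of any character, then one or more of a literal '9', then one or more of a character in [l-n] (captured as 'word').
`search` walks the string left to right and returns the first match it finds.
The match spans [0:8] → 'l3@_k99l'.
Captured: group 1 = '@_k99l'.

'@_k99l'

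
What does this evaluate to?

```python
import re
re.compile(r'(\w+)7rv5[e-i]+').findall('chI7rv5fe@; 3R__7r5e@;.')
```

With a single group, `findall` returns only what that group captured — 1 item.

['chI']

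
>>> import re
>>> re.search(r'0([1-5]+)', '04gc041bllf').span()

(0, 2)

This matches a literal '0'; then one or more of a character in [1-5] (captured).
Unlike `match`, `search` isn't anchored — it looks for the pattern anywhere in the string.
The match spans [0:2] → '04'.
Captured: group 1 = '4'.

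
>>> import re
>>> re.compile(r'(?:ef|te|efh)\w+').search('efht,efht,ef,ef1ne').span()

(0, 4)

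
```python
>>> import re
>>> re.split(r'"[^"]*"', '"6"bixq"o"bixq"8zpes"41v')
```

['', 'bixq', 'bixq', '41v']

Matches to split on: at [0:3] → '"6"'; at [7:10] → '"o"'; at [14:21] → '"8zpes"'.
Splitting on the pattern gives 4 pieces.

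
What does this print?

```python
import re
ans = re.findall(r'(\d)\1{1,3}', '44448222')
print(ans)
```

['4', '2']

The backreference `\1` re-matches whatever the first group consumed, character for character.
Scanning left to right: at [0:4] match '4444', group 1 = '4'; at [5:8] match '222', group 1 = '2'.
Because there's exactly one group, `findall` drops the full match and keeps group 1 from each hit.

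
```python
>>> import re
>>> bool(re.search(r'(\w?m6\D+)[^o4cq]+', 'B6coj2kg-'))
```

False

Pattern: optionally a word character, then the literal 'm6', then one or more of a non-digit (captured); then one or more of any character except [o4cq].
`re.search` tries every starting position until one works.
Here nothing in the string fits, so the call returns None, and `bool(None)` is False.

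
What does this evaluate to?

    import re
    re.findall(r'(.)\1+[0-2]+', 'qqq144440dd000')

['q', '4', 'd']

`\1` has to match the exact text group 1 already captured.
Matches: at [0:4] match 'qqq1', group 1 = 'q'; at [4:9] match '44440', group 1 = '4'; at [9:14] match 'dd000', group 1 = 'd'.
Because there's exactly one group, `findall` drops the full match and keeps group 1 from each hit.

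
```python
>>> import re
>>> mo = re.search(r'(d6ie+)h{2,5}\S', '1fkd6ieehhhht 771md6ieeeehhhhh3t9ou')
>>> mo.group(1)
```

'd6iee'

This matches the literal 'd6i', then one or more of a literal 'e' (captured); then 2 to 5 of a literal 'h', then a non-whitespace character.
`re.search` scans for the first position where the pattern succeeds.
The match spans [3:13] → 'd6ieehhhht'.
Captured: group 1 = 'd6iee'.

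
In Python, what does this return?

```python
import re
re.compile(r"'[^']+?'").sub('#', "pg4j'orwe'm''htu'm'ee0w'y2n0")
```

`sub` substitutes '#' at each match site.

"pg4j#m'#m#y2n0"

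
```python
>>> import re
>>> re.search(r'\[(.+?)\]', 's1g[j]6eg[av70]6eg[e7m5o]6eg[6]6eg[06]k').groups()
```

('j',)

The `?` after the quantifier makes it lazy — it takes as little as possible before letting the rest of the pattern try.
Unlike `match`, `search` isn't anchored — it looks for the pattern anywhere in the string.
The match spans [3:6] → '[j]'.
Captured: group 1 = 'j'.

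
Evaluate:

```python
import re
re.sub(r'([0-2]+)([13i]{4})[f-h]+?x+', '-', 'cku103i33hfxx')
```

'cku-'

Every occurrence is swapped for '-'.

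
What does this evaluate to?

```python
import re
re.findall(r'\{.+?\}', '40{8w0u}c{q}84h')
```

['{8w0u}', '{q}']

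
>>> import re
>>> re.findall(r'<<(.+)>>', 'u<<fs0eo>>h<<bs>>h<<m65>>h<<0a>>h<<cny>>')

Scanning left to right: at [1:40] match '<<fs0eo>>h<<bs>>h<<m65>>h<<0a>>h<<cny>>', group 1 = 'fs0eo>>h<<bs>>h<<m65>>h<<0a>>h<<cny'.
Because there's exactly one group, `findall` drops the full match and keeps group 1 from the one hit.

['fs0eo>>h<<bs>>h<<m65>>h<<0a>>h<<cny']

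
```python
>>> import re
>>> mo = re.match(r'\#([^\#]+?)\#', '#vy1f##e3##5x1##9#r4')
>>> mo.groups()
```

The match spans [0:6] → '#vy1f#'.
Captured: group 1 = 'vy1f'.

('vy1f',)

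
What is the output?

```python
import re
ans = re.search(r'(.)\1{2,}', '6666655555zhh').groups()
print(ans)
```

('6',)

The match spans [0:5] → '66666'.
Captured: group 1 = '6'.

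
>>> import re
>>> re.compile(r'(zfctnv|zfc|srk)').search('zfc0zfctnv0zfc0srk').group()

'zfc'

Unlike `match`, `search` isn't anchored — it looks for the pattern anywhere in the string.
The match spans [0:3] → 'zfc'.
Captured: group 1 = 'zfc'.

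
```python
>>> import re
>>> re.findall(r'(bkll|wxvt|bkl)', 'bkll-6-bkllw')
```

['bkll', 'bkll']

`|` is ordered: at each position the engine commits to the first alternative that works.
One capturing group, so `findall` returns just the captured substring from each match — 2 in all.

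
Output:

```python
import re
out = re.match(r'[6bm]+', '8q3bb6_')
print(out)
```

None

The pattern matches one or more of one of [6bm].
With `match`, the pattern is implicitly anchored at the beginning.
Here position 0 doesn't satisfy it, so the call returns None.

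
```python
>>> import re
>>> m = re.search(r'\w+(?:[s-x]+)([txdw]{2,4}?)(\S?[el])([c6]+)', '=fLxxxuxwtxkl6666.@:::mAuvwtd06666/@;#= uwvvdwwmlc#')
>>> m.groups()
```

This matches one or more of a word character; then one or more of a character in [s-x] (non-capturing group); then 2 to 4 of one of [txdw] (lazy) (captured); then optionally a non-whitespace character, then one of [el] (captured); then one or more of one of [c6] (captured).
`re.search` scans for the first position where the pattern succeeds.
The match spans [1:17] → 'fLxxxuxwtxkl6666'.
Captured: group 1 = 'tx', group 2 = 'kl', group 3 = '6666'.

('tx', 'kl', '6666')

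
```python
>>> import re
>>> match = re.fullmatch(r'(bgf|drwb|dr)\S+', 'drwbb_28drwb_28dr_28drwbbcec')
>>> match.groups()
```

The match spans [0:28] → 'drwbb_28drwb_28dr_28drwbbcec'.
Captured: group 1 = 'drwb'.

('drwb',)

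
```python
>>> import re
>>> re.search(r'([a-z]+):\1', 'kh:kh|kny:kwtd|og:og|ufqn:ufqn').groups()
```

The backreference `\1` re-matches whatever the first group consumed, character for character.
`re.search` tries every starting position until one works.
The match spans [0:5] → 'kh:kh'.
Captured: group 1 = 'kh'.

('kh',)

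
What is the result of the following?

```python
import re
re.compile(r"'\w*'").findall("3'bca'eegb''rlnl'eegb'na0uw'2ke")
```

Walking the string: at [1:6] → "'bca'"; at [10:12] → "''"; at [16:22] → "'eegb'".
With no groups in the pattern, `findall` gives back each whole match — 3 here.

["'bca'", "''", "'eegb'"]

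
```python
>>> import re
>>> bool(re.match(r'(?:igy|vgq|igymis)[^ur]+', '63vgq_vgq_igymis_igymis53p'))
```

False

With `match`, the pattern is implicitly anchored at the beginning.
Here the string doesn't start with a match, so the call returns None, and `bool(None)` is False.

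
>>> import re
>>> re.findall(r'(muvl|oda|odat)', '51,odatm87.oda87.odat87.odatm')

['oda', 'oda', 'oda', 'oda']

Alternation tries branches left to right and keeps the first one that lets the overall match succeed at that position.
Walking the string: at [3:6] match 'oda', group 1 = 'oda'; at [11:14] match 'oda', group 1 = 'oda'; at [17:20] match 'oda', group 1 = 'oda'; at [24:27] match 'oda', group 1 = 'oda'.
Because there's exactly one group, `findall` drops the full match and keeps group 1 from each hit.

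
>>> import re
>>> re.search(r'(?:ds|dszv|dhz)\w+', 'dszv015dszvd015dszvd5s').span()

The match spans [0:22] → 'dszv015dszvd015dszvd5s'.

(0, 22)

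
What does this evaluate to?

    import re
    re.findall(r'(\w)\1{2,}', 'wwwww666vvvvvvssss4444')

['w', '6', 'v', 's', '4']

`\1` has to match the exact text group 1 already captured.
One capturing group, so `findall` returns just the captured substring from each match — 5 in all.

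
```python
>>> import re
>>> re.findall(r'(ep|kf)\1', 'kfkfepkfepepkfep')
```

['kf', 'ep']

`\1` is not a pattern — it's the concrete string captured by group 1, re-applied verbatim.
With a single group, `findall` returns only what that group captured — 2 items.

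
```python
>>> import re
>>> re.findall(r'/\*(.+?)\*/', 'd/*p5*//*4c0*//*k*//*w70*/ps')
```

A non-greedy quantifier consumes as few characters as it can — just enough that the remainder of the pattern still matches from where it stops; whatever follows it matches normally.
One capturing group, so `findall` returns just the captured substring from each match — 4 in all.

['p5', '4c0', 'k', 'w70']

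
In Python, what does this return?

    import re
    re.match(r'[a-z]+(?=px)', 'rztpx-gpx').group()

'rzt'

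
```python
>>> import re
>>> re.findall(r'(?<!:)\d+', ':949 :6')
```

['49']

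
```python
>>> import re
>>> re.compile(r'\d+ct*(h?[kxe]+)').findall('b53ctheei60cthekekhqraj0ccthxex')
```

This matches one or more of a digit; then the literal 'c', then zero or more of the literal 't'; then optionally a literal 'h', then one or more of one of [kxe] (captured).
Walking the string: at [1:8] match '53cthee', group 1 = 'hee'; at [9:18] match '60cthekek', group 1 = 'hekek'.
`findall` collects group 1 from each match (2 total).

['hee', 'hekek']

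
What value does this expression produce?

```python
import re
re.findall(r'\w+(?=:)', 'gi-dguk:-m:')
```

['dguk', 'm']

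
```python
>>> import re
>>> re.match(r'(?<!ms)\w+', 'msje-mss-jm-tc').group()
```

The negative lookaround is zero-width — it rules out positions where the adjacent text would match, without consuming anything.
`re.match` won't scan ahead — the pattern has to work from the very first character.
The match spans [0:4] → 'msje'.

'msje'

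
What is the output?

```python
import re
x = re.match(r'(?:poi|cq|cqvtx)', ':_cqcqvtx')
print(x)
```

None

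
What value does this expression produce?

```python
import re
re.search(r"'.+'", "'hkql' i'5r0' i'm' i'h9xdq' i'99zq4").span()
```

`re.search` tries every starting position until one works.
The match spans [0:30] → "'hkql' i'5r0' i'm' i'h9xdq' i'".

(0, 30)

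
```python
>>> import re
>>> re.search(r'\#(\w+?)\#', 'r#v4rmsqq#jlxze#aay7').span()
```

(1, 10)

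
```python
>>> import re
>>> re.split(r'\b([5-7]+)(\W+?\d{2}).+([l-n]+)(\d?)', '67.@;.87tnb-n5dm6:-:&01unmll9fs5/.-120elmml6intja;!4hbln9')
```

This matches a word boundary (`\b`, zero-width); then one or more of a character in [5-7] (captured); then one or more of a non-word character (lazy), then exactly 2 of a digit (captured); then one or more of any character; then one or more of a character in [l-n] (captured); then optionally a digit (captured).
Matches to split on: at [0:57] → '67.@;.87tnb-n5dm6:-:&01unmll9fs5/.-120elmml6intja;!4hbln9'.
With a capturing group present, the delimiter's captured portion is kept in the result list.

['', '67', '.@;.87', 'n', '9', '']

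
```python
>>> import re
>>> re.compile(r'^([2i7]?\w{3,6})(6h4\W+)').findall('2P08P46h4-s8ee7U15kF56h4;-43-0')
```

[('2P08P4', '6h4-')]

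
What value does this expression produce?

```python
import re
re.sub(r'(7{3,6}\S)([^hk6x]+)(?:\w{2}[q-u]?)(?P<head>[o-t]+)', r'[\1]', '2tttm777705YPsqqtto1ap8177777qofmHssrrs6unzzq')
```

'2tttm[77770]6unzzq'

Each match is replaced using the text its own group 1 captured.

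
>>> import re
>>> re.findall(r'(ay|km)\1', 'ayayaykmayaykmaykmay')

['ay', 'ay']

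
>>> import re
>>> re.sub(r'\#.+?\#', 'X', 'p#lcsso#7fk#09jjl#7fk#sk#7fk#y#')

'pX7fkX7fkX7fkX'

The `?` after the quantifier makes it lazy — it takes as little as possible before letting the rest of the pattern try.
`sub` substitutes 'X' at each match site.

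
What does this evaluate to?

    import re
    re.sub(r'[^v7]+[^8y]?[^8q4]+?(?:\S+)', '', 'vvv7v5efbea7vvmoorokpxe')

'vvv7v'

Pattern: one or more of any character except [v7], then optionally any character except [8y]; then one or more of any character except [8q4] (lazy); then one or more of a non-whitespace character (non-capturing group).
Matches: at [5:23] → '5efbea7vvmoorokpxe'.
`sub` substitutes '' at each match site.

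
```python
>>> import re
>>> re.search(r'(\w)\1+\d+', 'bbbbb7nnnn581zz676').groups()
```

('b',)

A backreference is literal: `\1` must see the identical characters the first group matched.
Unlike `match`, `search` isn't anchored — it looks for the pattern anywhere in the string.
The match spans [0:6] → 'bbbbb7'.
Captured: group 1 = 'b'.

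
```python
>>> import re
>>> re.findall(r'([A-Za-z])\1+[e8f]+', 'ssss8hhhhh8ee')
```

['s', 'h']

A backreference is literal: `\1` must see the identical characters the first group matched.
Scanning left to right: at [0:5] match 'ssss8', group 1 = 's'; at [5:13] match 'hhhhh8ee', group 1 = 'h'.
With a single group, `findall` returns only what that group captured — 2 items.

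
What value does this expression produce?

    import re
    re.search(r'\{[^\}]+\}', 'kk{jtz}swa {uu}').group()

'{jtz}'

`search` walks the string left to right and returns the first match it finds.
The match spans [2:7] → '{jtz}'.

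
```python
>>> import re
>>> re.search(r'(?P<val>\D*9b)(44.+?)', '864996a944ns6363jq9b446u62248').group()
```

The pattern matches zero or more of a non-digit, then the literal '9b' (captured as 'val'); then the literal '44', then one or more of any character (lazy) (captured).
`re.search` scans for the first position where the pattern succeeds.
The match spans [16:23] → 'jq9b446'.
Captured: group 1 = 'jq9b', group 2 = '446'.

'jq9b446'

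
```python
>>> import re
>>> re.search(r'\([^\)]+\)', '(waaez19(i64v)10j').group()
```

Unlike `match`, `search` isn't anchored — it looks for the pattern anywhere in the string.
The match spans [0:14] → '(waaez19(i64v)'.

'(waaez19(i64v)'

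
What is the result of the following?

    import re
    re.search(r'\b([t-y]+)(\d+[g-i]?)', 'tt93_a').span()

(0, 4)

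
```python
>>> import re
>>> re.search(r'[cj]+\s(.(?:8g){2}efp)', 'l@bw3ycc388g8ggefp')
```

The pattern matches one or more of one of [cj], then whitespace; then any character, then the literal '8g' repeated 2 times, then the literal 'efp' (captured).
`search` walks the string left to right and returns the first match it finds.
Here no position works, so the call returns None.

None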